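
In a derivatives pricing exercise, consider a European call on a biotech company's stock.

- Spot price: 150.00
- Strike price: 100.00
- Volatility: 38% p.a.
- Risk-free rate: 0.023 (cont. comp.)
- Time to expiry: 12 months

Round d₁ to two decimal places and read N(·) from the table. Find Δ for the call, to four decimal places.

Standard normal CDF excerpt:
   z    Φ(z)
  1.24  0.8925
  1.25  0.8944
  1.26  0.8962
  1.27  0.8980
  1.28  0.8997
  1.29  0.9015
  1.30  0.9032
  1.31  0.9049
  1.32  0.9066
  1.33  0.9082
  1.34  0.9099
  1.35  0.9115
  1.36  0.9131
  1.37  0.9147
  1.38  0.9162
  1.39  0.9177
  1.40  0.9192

0.9066

σ√T = 0.38·√1 = 0.3800
d₁ = [ln(150/100) + (0.023 + 0.38²/2)·1] / 0.3800 = [0.4055 + 0.0952] / 0.3800 = 1.3175 ≈ 1.32
N(d₁) = N(1.32) = 0.9066
Δ_call = N(d₁) = 0.9066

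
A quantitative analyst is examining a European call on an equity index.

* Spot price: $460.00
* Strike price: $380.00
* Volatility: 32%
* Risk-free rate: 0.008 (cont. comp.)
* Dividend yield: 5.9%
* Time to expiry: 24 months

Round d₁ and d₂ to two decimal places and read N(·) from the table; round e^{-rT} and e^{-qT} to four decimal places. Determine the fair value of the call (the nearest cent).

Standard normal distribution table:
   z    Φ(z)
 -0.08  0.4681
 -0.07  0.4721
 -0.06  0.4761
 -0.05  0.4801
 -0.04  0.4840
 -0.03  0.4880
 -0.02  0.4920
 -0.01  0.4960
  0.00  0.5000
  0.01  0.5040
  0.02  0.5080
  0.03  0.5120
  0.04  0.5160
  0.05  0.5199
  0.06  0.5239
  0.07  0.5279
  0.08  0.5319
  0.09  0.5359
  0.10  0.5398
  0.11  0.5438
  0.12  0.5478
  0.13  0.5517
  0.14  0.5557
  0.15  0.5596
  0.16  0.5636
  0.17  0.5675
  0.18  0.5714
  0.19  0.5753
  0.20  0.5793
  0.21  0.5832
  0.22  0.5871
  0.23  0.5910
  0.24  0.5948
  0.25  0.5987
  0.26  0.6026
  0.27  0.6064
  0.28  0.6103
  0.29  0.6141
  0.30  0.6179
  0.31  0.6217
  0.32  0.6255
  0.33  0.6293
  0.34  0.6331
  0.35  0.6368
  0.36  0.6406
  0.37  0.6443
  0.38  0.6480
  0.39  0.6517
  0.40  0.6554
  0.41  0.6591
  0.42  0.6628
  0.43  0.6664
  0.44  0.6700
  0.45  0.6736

$88.46

σ√T = 0.32 × 1.4142 = 0.4525
d₁ = [ln(460/380) + (0.008 − 0.059 + 0.32²/2)·2] / 0.4525 = [0.1911 + 0.0004] / 0.4525 = 0.4231 → 0.42
d₂ = d₁ − σ√T = 0.4231 − 0.4525 = -0.0295 → -0.03
exp(−qT) = exp(−0.059·2) = 0.8887;  exp(−rT) = exp(−0.008·2) = 0.9841
N(d₁) = N(0.42) = 0.6628;  N(d₂) = N(-0.03) = 0.4880
C = 460·0.8887·0.6628 − 380·0.9841·0.4880 = 270.9540 − 182.4915 = 88.4625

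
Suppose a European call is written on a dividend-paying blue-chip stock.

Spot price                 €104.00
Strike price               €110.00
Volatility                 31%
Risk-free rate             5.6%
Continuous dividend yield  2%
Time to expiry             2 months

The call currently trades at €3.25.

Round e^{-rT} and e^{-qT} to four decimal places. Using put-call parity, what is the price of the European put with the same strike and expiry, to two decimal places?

€8.57

e^(−qT) = e^(−0.02·0.1667) = 0.9967;  e^(−rT) = e^(−0.056·0.1667) = 0.9907
Put-call parity: C − P = S·e^(−qT) − K·e^(−rT) = 104·0.9967 − 110·0.9907 = 103.6568 − 108.9770 = -5.3202
P = C − (C − P) = 3.25 − (-5.3202) = 8.5702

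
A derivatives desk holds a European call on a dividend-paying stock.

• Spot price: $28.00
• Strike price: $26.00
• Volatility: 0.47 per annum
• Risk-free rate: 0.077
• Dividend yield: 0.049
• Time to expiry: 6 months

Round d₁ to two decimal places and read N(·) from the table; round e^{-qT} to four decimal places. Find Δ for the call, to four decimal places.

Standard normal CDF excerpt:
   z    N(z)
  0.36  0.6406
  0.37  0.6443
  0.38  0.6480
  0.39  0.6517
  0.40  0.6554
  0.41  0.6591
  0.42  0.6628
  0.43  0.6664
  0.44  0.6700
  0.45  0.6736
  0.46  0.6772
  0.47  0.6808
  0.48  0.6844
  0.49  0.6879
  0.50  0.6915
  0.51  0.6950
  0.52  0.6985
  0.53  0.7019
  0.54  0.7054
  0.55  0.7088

σ√T = 0.47 × 0.7071 = 0.3323
ln(S/K) + (r − q + σ²/2)T = ln(28/26) + (0.077 − 0.049 + 0.47²/2)·0.5 = 0.0741 + 0.0692 = 0.1433
d₁ = 0.1433 / 0.3323 = 0.4313 ⇒ 0.43
N(d₁) = N(0.43) = 0.6664
Δ_call = e^(−qT)·N(d₁) = 0.9758·0.6664 = 0.6503

0.6503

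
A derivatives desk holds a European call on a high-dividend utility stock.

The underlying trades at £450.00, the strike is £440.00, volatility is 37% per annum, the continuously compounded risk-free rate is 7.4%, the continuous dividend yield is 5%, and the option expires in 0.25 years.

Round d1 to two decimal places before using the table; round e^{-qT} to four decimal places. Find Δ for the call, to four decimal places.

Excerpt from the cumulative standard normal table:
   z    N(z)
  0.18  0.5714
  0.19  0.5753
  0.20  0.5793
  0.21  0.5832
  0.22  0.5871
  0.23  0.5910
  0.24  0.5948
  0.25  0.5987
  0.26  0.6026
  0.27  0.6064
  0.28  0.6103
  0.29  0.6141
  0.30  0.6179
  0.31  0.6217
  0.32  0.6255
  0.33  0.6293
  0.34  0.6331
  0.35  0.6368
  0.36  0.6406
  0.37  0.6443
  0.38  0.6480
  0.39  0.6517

0.5913

σ√T = 0.37 × 0.5000 = 0.1850
d₁ = [ln(450/440) + (0.074 − 0.05 + ½·0.37²)·0.25] / (σ√T) = (0.0225 + 0.0231) / 0.1850 = 0.2464 which rounds to 0.25
N(d₁) = N(0.25) = 0.5987
Δ_call = e^(−qT)·N(d₁) = 0.9876·0.5987 = 0.5913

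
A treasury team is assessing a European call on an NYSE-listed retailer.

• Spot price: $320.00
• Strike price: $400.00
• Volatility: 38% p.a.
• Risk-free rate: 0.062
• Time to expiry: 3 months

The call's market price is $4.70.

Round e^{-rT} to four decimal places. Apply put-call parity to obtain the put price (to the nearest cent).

exp(−rT) = exp(−0.062·0.25) = 0.9846
Put-call parity: C − P = S − K·e^(−rT) = 320 − 400·0.9846 = 320 − 393.8400 = -73.8400
P = C − (C − P) = 4.70 − (-73.8400) = 78.5400

$78.54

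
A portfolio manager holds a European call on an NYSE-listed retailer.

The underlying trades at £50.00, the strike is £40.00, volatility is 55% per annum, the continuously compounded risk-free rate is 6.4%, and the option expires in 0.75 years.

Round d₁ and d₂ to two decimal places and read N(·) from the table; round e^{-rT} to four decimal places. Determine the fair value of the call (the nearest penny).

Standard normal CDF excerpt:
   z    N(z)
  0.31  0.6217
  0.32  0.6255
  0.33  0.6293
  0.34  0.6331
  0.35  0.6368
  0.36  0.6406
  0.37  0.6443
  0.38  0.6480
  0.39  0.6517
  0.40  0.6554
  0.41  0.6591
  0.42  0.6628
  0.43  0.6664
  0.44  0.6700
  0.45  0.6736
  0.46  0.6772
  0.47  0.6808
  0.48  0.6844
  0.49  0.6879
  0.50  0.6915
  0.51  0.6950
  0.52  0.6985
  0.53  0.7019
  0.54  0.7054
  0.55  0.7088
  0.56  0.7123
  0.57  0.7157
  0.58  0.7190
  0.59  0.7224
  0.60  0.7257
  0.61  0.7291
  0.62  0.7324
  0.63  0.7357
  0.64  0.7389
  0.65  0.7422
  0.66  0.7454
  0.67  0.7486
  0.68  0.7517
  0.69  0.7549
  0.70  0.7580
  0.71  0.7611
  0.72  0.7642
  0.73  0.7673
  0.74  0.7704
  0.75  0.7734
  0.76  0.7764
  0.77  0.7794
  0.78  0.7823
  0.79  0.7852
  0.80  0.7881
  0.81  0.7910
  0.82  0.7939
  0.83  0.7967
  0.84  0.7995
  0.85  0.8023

£15.56

σ√T = 0.55 × 0.8660 = 0.4763
d₁ = [ln(50/40) + (0.064 + 0.55²/2)·0.75] / 0.4763 = [0.2231 + 0.1614] / 0.4763 = 0.8074 ≈ 0.81
d₂ = d₁ − σ√T = 0.8074 − 0.4763 = 0.3311 ≈ 0.33
e^(−rT) = e^(−0.064·0.75) = 0.9531
N(d₁) = N(0.81) = 0.7910;  N(d₂) = N(0.33) = 0.6293
C = 50·0.7910 − 40·0.9531·0.6293 = 39.5500 − 23.9914 = 15.5586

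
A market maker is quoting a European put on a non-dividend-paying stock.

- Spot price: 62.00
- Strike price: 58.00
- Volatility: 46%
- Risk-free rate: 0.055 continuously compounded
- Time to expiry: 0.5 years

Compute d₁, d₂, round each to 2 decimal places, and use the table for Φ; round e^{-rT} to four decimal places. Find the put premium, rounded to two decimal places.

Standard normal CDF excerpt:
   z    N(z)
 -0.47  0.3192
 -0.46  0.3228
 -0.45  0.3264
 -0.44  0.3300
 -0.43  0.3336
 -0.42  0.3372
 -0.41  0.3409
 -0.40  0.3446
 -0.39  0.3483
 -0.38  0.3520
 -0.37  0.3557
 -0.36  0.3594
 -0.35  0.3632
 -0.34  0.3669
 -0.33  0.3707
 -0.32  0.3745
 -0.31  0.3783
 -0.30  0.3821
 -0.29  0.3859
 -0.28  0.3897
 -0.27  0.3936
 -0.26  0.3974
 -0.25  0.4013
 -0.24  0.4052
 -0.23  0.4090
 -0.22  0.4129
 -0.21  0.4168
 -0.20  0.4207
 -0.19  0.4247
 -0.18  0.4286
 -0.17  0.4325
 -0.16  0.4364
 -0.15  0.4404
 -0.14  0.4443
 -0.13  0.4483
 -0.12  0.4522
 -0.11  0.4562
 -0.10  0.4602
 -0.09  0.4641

5.06

σ√T = 0.46 × 0.7071 = 0.3253
d₁ = [ln(62/58) + (0.055 + ½·0.46²)·0.5] / (σ√T) = (0.0667 + 0.0804) / 0.3253 = 0.4522 which rounds to 0.45
d₂ = 0.4522 − 0.3253 = 0.1269 which rounds to 0.13
exp(−rT) = exp(−0.055·0.5) = 0.9729
N(−d₂) = N(-0.13) = 0.4483;  N(−d₁) = N(-0.45) = 0.3264
P = 58·0.9729·0.4483 − 62·0.3264 = 25.2968 − 20.2368 = 5.0600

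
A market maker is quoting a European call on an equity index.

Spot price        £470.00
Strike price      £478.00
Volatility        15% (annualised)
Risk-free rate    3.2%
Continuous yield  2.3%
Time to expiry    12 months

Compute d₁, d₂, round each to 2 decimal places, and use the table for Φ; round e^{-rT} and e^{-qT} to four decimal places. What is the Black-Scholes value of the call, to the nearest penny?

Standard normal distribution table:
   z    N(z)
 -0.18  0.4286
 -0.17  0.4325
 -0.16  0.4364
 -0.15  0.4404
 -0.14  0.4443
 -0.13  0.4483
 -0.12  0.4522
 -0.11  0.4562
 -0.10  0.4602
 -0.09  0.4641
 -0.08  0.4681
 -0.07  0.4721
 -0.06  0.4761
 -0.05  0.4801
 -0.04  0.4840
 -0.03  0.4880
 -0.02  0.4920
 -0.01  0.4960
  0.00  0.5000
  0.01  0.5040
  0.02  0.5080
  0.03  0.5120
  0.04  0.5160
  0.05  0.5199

£25.80

σ√T = 0.15·√1 = 0.1500
d₁ = [ln(470/478) + (0.032 − 0.023 + 0.15²/2)·1] / 0.1500 = [-0.0169 + 0.0203] / 0.1500 = 0.0225 → 0.02
d₂ = d₁ − σ√T = 0.0225 − 0.1500 = -0.1275 → -0.13
exp(−qT) = exp(−0.023·1) = 0.9773;  exp(−rT) = exp(−0.032·1) = 0.9685
C = 470·0.9773·N(0.02) − 478·0.9685·N(-0.13) = 470·0.9773·0.5080 − 478·0.9685·0.4483 = 233.3401 − 207.5373 = 25.8028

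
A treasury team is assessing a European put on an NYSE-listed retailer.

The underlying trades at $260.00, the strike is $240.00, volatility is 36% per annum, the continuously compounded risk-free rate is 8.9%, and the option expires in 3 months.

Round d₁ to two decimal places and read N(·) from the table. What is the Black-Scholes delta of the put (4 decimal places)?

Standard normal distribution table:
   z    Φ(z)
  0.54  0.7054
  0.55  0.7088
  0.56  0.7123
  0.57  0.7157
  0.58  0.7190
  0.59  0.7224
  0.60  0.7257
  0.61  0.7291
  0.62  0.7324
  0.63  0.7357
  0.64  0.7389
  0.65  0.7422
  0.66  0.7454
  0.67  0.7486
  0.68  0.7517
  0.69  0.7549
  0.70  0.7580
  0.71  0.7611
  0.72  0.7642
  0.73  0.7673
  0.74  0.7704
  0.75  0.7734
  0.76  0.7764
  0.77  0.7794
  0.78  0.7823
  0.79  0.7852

-0.2546

σ√T = 0.36·√0.25 = 0.1800
d₁ = [ln(260/240) + (0.089 + 0.36²/2)·0.25] / 0.1800 = [0.0800 + 0.0384] / 0.1800 = 0.6583 ⇒ 0.66
N(d₁) = N(0.66) = 0.7454
Δ_put = N(d₁) − 1 = 0.7454 − 1 = -0.2546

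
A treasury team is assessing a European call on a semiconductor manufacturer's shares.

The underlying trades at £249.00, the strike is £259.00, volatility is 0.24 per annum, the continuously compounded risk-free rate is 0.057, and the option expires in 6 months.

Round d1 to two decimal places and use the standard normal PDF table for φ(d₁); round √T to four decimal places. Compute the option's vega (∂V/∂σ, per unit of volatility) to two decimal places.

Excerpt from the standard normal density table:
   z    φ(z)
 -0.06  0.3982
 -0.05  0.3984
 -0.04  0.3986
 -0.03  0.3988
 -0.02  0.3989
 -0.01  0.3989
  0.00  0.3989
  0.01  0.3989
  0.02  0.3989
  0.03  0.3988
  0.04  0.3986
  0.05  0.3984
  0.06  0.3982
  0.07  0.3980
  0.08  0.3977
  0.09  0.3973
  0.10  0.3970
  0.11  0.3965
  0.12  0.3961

σ√T = 0.24 × 0.7071 = 0.1697
d₁ = [ln(249/259) + (0.057 + 0.24²/2)·0.5] / 0.1697 = [-0.0394 + 0.0429] / 0.1697 = 0.0208 ≈ 0.02
√T = √0.5 = 0.7071
φ(d₁) = φ(0.02) = 0.3989
vega = S·φ(d₁)·√T = 249·0.3989·0.7071 = 70.2335

70.23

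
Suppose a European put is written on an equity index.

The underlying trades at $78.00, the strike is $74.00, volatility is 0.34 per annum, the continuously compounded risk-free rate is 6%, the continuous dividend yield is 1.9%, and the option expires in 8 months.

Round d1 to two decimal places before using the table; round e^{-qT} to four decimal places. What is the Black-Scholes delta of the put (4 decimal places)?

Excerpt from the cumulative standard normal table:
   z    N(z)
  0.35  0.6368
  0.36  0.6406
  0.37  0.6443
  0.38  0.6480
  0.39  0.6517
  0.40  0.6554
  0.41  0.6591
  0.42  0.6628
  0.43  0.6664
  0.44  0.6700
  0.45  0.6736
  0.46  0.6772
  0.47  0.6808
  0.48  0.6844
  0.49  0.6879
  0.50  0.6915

-0.3294

σ√T = 0.34 × 0.8165 = 0.2776
d₁ = [ln(78/74) + (0.06 − 0.019 + 0.34²/2)·0.6667] / 0.2776 = [0.0526 + 0.0659] / 0.2776 = 0.4269 ⇒ 0.43
N(d₁) = N(0.43) = 0.6664
Δ_put = e^(−qT)·(N(d₁) − 1) = 0.9874·(0.6664 − 1) = -0.3294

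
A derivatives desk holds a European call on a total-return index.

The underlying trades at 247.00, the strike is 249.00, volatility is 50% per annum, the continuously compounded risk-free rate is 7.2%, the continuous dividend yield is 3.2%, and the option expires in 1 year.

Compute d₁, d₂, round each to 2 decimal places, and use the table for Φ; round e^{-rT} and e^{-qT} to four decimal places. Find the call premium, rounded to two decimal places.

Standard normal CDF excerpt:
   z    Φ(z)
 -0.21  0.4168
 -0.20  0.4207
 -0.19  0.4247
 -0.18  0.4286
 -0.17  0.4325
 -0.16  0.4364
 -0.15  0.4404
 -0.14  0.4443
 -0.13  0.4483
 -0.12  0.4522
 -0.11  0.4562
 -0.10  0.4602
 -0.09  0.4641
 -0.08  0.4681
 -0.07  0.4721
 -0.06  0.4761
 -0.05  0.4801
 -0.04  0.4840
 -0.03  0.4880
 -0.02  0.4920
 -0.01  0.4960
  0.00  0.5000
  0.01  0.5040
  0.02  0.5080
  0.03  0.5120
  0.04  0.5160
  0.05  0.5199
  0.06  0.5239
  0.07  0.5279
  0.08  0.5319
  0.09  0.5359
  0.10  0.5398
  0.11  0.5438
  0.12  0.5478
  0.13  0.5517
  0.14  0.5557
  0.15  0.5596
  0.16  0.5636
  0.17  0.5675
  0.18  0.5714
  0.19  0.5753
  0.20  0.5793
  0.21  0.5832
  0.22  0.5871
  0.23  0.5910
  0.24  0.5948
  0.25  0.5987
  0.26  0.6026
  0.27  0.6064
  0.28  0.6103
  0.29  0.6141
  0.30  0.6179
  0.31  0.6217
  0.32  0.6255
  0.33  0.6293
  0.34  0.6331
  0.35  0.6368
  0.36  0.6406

50.32

σ√T = 0.5·√1 = 0.5000
d₁ = [ln(247/249) + (0.072 − 0.032 + 0.5²/2)·1] / 0.5000 = [-0.0081 + 0.1650] / 0.5000 = 0.3139 ≈ 0.31
d₂ = d₁ − σ√T = 0.3139 − 0.5000 = -0.1861 ≈ -0.19
e^(−qT) = e^(−0.032·1) = 0.9685;  e^(−rT) = e^(−0.072·1) = 0.9305
C = 247·0.9685·N(0.31) − 249·0.9305·N(-0.19) = 247·0.9685·0.6217 − 249·0.9305·0.4247 = 148.7228 − 98.4007 = 50.3221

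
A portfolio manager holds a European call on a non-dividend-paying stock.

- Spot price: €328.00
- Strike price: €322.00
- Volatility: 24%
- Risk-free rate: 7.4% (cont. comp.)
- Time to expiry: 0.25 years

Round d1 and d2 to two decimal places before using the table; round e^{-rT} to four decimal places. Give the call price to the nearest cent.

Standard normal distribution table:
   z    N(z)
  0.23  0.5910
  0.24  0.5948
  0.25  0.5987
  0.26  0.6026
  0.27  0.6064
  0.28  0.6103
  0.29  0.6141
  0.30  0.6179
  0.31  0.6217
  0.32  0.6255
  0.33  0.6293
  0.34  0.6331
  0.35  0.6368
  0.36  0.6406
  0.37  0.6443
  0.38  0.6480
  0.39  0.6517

€22.08

σ√T = 0.24 × 0.5000 = 0.1200
d₁ = [ln(328/322) + (0.074 + ½·0.24²)·0.25] / (σ√T) = (0.0185 + 0.0257) / 0.1200 = 0.3680 which rounds to 0.37
d₂ = 0.3680 − 0.1200 = 0.2480 which rounds to 0.25
exp(−rT) = exp(−0.074·0.25) = 0.9817
C = 328·N(0.37) − 322·0.9817·N(0.25) = 328·0.6443 − 322·0.9817·0.5987 = 211.3304 − 189.2535 = 22.0769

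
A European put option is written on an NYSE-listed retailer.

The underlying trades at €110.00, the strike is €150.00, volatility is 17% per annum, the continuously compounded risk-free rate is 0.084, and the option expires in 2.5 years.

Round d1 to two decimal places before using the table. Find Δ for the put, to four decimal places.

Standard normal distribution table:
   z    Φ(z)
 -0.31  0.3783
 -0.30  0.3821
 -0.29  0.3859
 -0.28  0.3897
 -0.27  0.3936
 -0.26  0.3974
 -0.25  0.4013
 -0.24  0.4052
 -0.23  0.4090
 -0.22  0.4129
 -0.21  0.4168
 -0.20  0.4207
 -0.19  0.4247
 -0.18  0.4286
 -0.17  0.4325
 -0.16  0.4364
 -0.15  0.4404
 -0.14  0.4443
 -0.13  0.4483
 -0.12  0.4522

-0.5948

T = 2.5;  σ√T = 0.2688
d₁ = [ln(110/150) + (0.084 + 0.17²/2)·2.5] / 0.2688 = [-0.3102 + 0.2461] / 0.2688 = -0.2382 ⇒ -0.24
N(d₁) = N(-0.24) = 0.4052
Δ_put = N(d₁) − 1 = 0.4052 − 1 = -0.5948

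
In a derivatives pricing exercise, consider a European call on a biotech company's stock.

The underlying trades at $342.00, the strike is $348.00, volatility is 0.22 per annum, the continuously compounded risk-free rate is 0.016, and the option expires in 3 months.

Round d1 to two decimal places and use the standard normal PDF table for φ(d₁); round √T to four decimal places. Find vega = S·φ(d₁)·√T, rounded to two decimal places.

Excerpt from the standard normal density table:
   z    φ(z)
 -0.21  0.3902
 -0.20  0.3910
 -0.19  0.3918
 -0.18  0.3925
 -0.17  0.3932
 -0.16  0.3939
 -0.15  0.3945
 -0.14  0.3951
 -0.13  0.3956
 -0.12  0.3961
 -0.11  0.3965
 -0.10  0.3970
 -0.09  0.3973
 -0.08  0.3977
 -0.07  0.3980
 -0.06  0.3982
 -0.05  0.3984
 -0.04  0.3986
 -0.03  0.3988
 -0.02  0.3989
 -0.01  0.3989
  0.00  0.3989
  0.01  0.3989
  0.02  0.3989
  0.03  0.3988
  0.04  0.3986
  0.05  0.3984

68.06

T = 0.25;  σ√T = 0.1100
d₁ = [ln(342/348) + (0.016 + 0.22²/2)·0.25] / 0.1100 = [-0.0174 + 0.0100] / 0.1100 = -0.0667 which rounds to -0.07
√T = √0.25 = 0.5000
φ(d₁) = φ(-0.07) = 0.3980
vega = S·φ(d₁)·√T = 342·0.3980·0.5000 = 68.0580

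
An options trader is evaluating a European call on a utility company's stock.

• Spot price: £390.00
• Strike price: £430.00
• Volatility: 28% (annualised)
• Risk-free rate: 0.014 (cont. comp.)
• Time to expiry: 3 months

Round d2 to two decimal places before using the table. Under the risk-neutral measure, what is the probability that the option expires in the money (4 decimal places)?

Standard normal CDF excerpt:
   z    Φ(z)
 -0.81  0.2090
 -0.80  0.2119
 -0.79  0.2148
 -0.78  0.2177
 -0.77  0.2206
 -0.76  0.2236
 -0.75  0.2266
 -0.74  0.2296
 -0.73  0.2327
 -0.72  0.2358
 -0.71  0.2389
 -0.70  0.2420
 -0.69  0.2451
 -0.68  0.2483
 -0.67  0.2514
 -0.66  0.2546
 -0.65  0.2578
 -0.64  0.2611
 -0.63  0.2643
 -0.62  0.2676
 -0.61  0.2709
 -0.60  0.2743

T = 0.25;  σ√T = 0.1400
d₁ = [ln(390/430) + (0.014 + 0.28²/2)·0.25] / 0.1400 = [-0.0976 + 0.0133] / 0.1400 = -0.6024 which rounds to -0.60
d₂ = d₁ − σ√T = -0.6024 − 0.1400 = -0.7424 which rounds to -0.74
Pr(exercise) under Q = N(d₂) = 0.2296

0.2296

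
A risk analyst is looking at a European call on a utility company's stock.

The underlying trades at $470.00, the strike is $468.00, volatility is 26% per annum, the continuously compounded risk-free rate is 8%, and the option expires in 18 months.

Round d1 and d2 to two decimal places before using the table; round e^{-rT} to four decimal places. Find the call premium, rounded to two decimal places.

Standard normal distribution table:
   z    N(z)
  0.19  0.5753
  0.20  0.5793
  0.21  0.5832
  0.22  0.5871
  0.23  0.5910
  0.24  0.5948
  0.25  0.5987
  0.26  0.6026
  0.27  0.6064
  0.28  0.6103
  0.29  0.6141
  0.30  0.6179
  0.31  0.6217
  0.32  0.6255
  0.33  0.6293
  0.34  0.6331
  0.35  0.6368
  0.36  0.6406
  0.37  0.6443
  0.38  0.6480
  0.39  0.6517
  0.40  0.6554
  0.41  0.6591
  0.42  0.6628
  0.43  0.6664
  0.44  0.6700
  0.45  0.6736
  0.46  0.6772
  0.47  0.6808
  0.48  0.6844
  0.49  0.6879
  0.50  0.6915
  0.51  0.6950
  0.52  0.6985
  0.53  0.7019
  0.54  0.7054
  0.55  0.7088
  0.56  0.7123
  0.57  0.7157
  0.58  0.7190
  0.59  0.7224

$87.83

T = 1.5;  σ√T = 0.3184
d₁ = [ln(470/468) + (0.08 + 0.26²/2)·1.5] / 0.3184 = [0.0043 + 0.1707] / 0.3184 = 0.5495 which rounds to 0.55
d₂ = d₁ − σ√T = 0.5495 − 0.3184 = 0.2310 which rounds to 0.23
e^(−rT) = e^(−0.08·1.5) = 0.8869
N(d₁) = N(0.55) = 0.7088;  N(d₂) = N(0.23) = 0.5910
C = 470·0.7088 − 468·0.8869·0.5910 = 333.1360 − 245.3059 = 87.8301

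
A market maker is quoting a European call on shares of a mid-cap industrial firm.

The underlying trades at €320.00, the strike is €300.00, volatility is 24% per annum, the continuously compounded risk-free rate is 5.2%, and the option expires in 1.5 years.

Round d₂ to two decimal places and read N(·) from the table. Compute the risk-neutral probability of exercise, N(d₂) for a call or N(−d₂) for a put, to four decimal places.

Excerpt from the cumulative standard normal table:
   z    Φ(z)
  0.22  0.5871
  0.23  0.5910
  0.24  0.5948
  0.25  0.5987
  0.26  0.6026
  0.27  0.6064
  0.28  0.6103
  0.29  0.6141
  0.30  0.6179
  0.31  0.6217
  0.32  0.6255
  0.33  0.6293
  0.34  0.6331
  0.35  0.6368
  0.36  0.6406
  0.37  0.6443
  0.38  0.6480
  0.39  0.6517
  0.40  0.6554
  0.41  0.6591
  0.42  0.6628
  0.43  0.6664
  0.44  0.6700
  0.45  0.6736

0.6331

T = 1.5;  σ√T = 0.2939
ln(S/K) + (r + σ²/2)T = ln(320/300) + (0.052 + 0.24²/2)·1.5 = 0.0645 + 0.1212 = 0.1857
d₁ = 0.1857 / 0.2939 = 0.6319 → 0.63
d₂ = d₁ − σ√T = 0.6319 − 0.2939 = 0.3380 → 0.34
Risk-neutral Pr[S_T > K] = N(d₂) = N(0.34) = 0.6331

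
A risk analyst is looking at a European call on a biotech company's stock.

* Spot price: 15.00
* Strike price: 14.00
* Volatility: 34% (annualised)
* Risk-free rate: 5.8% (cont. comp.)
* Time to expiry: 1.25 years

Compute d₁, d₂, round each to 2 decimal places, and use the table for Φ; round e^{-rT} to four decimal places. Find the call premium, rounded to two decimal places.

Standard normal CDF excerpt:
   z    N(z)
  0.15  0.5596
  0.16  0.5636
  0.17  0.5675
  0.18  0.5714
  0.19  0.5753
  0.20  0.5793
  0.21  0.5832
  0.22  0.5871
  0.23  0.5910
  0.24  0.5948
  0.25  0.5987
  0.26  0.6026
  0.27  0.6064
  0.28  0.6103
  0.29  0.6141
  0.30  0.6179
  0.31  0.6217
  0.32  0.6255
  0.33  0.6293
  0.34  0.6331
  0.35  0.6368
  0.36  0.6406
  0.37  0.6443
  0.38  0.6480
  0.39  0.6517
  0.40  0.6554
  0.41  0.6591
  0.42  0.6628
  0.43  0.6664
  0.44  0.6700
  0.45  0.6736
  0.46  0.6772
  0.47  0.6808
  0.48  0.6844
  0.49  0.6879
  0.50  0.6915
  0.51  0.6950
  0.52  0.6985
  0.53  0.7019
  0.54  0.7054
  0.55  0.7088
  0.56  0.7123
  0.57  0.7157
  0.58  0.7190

3.24

σ√T = 0.34 × 1.1180 = 0.3801
ln(S/K) + (r + σ²/2)T = ln(15/14) + (0.058 + 0.34²/2)·1.25 = 0.0690 + 0.1448 = 0.2137
d₁ = 0.2137 / 0.3801 = 0.5623 ≈ 0.56
d₂ = d₁ − σ√T = 0.5623 − 0.3801 = 0.1822 ≈ 0.18
exp(−rT) = exp(−0.058·1.25) = 0.9301
C = 15·N(0.56) − 14·0.9301·N(0.18) = 15·0.7123 − 14·0.9301·0.5714 = 10.6845 − 7.4404 = 3.2441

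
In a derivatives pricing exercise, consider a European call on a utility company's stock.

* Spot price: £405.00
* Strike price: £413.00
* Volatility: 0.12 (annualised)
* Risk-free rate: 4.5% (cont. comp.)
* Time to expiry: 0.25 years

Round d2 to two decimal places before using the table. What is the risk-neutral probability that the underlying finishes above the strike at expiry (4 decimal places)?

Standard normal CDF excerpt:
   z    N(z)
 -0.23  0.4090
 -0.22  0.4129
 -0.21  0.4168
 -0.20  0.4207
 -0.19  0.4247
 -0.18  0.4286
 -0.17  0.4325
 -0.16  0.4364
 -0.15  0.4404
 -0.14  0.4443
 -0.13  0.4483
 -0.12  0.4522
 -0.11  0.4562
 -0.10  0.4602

0.4325

σ√T = 0.12·√0.25 = 0.0600
d₁ = [ln(405/413) + (0.045 + ½·0.12²)·0.25] / (σ√T) = (-0.0196 + 0.0130) / 0.0600 = -0.1085 → -0.11
d₂ = -0.1085 − 0.0600 = -0.1685 → -0.17
Pr(exercise) under Q = N(d₂) = 0.4325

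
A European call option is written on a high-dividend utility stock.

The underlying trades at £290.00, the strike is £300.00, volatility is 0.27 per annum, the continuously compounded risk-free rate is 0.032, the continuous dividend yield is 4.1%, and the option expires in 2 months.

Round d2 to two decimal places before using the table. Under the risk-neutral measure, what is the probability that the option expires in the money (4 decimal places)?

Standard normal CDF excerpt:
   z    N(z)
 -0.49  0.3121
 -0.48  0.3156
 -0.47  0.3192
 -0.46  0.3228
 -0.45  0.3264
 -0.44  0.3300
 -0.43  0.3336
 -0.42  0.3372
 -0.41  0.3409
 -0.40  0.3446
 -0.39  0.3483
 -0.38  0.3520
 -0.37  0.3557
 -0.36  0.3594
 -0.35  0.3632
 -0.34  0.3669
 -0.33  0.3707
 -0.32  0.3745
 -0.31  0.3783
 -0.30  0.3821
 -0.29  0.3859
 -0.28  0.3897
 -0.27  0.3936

0.3520

σ√T = 0.27·√0.1667 = 0.1102
d₁ = [ln(290/300) + (0.032 − 0.041 + 0.27²/2)·0.1667] / 0.1102 = [-0.0339 + 0.0046] / 0.1102 = -0.2661 → -0.27
d₂ = d₁ − σ√T = -0.2661 − 0.1102 = -0.3763 → -0.38
Pr(exercise) under Q = N(d₂) = 0.3520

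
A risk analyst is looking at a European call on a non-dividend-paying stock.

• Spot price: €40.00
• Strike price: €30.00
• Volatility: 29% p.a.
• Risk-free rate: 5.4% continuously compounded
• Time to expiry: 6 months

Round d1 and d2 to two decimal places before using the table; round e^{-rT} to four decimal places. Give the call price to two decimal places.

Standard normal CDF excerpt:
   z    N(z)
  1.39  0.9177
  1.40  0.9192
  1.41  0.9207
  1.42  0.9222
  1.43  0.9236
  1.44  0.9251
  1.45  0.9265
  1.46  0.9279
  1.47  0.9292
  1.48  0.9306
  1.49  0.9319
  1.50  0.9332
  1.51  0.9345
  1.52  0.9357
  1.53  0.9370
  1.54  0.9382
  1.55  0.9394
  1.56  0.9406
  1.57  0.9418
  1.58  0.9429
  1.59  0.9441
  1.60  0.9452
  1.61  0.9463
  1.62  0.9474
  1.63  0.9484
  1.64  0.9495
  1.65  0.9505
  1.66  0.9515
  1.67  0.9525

σ√T = 0.29·√0.5 = 0.2051
d₁ = [ln(40/30) + (0.054 + 0.29²/2)·0.5] / 0.2051 = [0.2877 + 0.0480] / 0.2051 = 1.6371 → 1.64
d₂ = d₁ − σ√T = 1.6371 − 0.2051 = 1.4320 → 1.43
e^(−rT) = e^(−0.054·0.5) = 0.9734
C = 40·N(1.64) − 30·0.9734·N(1.43) = 40·0.9495 − 30·0.9734·0.9236 = 37.9800 − 26.9710 = 11.0090

€11.01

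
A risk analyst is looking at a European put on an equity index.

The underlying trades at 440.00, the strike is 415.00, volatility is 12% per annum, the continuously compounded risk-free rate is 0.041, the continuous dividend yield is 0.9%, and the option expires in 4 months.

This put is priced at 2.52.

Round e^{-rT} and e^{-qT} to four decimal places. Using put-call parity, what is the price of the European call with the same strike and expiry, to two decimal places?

31.84

e^(−qT) = e^(−0.009·0.3333) = 0.9970;  e^(−rT) = e^(−0.041·0.3333) = 0.9864
Put-call parity: C − P = S·e^(−qT) − K·e^(−rT) = 440·0.9970 − 415·0.9864 = 438.6800 − 409.3560 = 29.3240
C = P + (C − P) = 2.52 + (29.3240) = 31.8440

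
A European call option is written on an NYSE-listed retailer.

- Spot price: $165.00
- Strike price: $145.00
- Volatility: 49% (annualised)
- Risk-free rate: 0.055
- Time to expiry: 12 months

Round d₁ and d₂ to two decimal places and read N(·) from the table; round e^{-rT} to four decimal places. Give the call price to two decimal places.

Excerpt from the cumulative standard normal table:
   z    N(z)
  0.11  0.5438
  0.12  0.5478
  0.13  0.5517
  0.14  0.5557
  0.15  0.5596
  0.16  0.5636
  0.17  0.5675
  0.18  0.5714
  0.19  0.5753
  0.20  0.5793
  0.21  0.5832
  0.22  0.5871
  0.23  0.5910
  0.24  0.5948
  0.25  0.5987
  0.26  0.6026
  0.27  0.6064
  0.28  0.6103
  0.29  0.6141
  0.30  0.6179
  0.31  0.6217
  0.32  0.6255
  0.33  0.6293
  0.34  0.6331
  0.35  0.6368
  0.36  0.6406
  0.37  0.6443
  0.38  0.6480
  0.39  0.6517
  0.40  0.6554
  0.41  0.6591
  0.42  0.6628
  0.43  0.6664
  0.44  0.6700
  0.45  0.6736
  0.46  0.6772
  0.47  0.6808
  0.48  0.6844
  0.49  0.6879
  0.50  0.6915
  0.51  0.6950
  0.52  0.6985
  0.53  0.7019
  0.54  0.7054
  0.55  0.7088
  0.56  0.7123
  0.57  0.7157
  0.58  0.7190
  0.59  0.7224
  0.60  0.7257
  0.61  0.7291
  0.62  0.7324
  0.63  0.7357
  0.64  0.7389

$45.13

T = 1;  σ√T = 0.4900
ln(S/K) + (r + σ²/2)T = ln(165/145) + (0.055 + 0.49²/2)·1 = 0.1292 + 0.1750 = 0.3043
d₁ = 0.3043 / 0.4900 = 0.6209 ≈ 0.62
d₂ = d₁ − σ√T = 0.6209 − 0.4900 = 0.1309 ≈ 0.13
exp(−rT) = exp(−0.055·1) = 0.9465
N(d₁) = N(0.62) = 0.7324;  N(d₂) = N(0.13) = 0.5517
C = 165·0.7324 − 145·0.9465·0.5517 = 120.8460 − 75.7167 = 45.1293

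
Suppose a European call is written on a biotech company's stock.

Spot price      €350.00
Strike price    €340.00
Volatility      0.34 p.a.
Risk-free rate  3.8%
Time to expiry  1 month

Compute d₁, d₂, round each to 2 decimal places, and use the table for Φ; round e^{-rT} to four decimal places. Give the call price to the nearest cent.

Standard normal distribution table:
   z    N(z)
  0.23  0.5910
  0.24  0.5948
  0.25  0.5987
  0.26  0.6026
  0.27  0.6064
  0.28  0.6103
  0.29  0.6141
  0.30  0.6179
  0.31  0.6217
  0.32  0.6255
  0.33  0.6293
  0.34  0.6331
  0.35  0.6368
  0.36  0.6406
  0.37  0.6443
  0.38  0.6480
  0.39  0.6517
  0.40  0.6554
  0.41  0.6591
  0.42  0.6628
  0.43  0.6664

€19.96

T = 0.08333;  σ√T = 0.0981
d₁ = [ln(350/340) + (0.038 + ½·0.34²)·0.08333] / (σ√T) = (0.0290 + 0.0080) / 0.0981 = 0.3767 ≈ 0.38
d₂ = 0.3767 − 0.0981 = 0.2785 ≈ 0.28
e^(−rT) = e^(−0.038·0.08333) = 0.9968
N(d₁) = N(0.38) = 0.6480;  N(d₂) = N(0.28) = 0.6103
C = 350·0.6480 − 340·0.9968·0.6103 = 226.8000 − 206.8380 = 19.9620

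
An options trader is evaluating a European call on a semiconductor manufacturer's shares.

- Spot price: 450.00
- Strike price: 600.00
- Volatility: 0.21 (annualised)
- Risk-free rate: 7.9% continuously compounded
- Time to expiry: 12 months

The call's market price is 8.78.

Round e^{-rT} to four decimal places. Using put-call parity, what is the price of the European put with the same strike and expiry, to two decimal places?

113.18

e^(−rT) = e^(−0.079·1) = 0.9240
Put-call parity: C − P = S − K·e^(−rT) = 450 − 600·0.9240 = 450 − 554.4000 = -104.4000
P = C − (C − P) = 8.78 − (-104.4000) = 113.1800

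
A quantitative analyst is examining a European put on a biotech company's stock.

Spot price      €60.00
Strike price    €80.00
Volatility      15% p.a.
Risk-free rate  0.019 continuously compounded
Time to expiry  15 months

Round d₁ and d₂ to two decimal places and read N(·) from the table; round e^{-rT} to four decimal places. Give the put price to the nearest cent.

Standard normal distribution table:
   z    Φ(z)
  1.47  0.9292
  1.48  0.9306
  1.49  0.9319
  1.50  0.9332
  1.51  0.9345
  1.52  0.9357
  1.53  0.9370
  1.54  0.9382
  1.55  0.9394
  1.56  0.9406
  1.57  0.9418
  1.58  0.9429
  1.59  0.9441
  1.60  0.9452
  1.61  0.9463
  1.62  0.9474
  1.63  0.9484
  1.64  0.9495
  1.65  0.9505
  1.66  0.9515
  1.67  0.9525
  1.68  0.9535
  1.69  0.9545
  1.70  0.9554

σ√T = 0.15 × 1.1180 = 0.1677
d₁ = [ln(60/80) + (0.019 + ½·0.15²)·1.25] / (σ√T) = (-0.2877 + 0.0378) / 0.1677 = -1.4899 ⇒ -1.49
d₂ = -1.4899 − 0.1677 = -1.6576 ⇒ -1.66
exp(−rT) = exp(−0.019·1.25) = 0.9765
N(−d₂) = N(1.66) = 0.9515;  N(−d₁) = N(1.49) = 0.9319
P = 80·0.9765·0.9515 − 60·0.9319 = 74.3312 − 55.9140 = 18.4172

€18.42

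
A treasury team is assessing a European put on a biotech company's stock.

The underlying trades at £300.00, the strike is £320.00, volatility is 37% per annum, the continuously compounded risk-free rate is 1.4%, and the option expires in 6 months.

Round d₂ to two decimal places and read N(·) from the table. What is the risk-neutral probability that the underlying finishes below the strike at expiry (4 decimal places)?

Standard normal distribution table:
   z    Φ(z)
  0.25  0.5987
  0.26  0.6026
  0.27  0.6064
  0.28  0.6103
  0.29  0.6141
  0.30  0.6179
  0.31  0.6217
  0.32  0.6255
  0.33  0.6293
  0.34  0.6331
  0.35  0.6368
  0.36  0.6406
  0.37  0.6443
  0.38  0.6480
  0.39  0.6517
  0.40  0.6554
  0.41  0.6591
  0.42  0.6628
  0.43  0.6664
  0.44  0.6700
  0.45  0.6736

σ√T = 0.37·√0.5 = 0.2616
d₁ = [ln(300/320) + (0.014 + 0.37²/2)·0.5] / 0.2616 = [-0.0645 + 0.0412] / 0.2616 = -0.0891 ⇒ -0.09
d₂ = d₁ − σ√T = -0.0891 − 0.2616 = -0.3507 ⇒ -0.35
Risk-neutral Pr[S_T < K] = N(−d₂) = N(0.35) = 0.6368

0.6368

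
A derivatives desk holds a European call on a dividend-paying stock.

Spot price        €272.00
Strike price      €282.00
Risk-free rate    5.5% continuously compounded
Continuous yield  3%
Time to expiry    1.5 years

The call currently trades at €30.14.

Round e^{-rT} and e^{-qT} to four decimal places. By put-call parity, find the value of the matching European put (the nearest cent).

€29.77

e^(−qT) = e^(−0.03·1.5) = 0.9560;  e^(−rT) = e^(−0.055·1.5) = 0.9208
Put-call parity: C − P = S·e^(−qT) − K·e^(−rT) = 272·0.9560 − 282·0.9208 = 260.0320 − 259.6656 = 0.3664
P = C − (C − P) = 30.14 − (0.3664) = 29.7736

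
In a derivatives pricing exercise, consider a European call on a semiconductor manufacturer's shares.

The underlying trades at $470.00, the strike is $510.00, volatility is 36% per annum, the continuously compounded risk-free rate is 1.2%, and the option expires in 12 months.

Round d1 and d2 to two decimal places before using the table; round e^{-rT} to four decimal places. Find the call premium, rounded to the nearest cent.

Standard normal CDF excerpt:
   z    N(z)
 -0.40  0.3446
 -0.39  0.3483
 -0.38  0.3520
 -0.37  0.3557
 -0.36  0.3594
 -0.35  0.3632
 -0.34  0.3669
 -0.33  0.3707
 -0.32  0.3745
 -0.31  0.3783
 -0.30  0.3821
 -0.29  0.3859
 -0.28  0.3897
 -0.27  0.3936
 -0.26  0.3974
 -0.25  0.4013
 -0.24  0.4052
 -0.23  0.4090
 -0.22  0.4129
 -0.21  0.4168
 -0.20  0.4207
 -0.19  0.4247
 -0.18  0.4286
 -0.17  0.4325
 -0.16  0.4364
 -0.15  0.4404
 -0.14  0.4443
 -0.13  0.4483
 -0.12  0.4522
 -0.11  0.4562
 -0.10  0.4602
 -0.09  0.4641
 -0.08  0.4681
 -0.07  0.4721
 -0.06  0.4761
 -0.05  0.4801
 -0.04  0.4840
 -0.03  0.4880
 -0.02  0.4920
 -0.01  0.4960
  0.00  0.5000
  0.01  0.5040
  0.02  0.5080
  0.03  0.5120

$53.87

T = 1;  σ√T = 0.3600
d₁ = [ln(470/510) + (0.012 + 0.36²/2)·1] / 0.3600 = [-0.0817 + 0.0768] / 0.3600 = -0.0136 ≈ -0.01
d₂ = d₁ − σ√T = -0.0136 − 0.3600 = -0.3736 ≈ -0.37
e^(−rT) = e^(−0.012·1) = 0.9881
N(d₁) = N(-0.01) = 0.4960;  N(d₂) = N(-0.37) = 0.3557
C = 470·0.4960 − 510·0.9881·0.3557 = 233.1200 − 179.2483 = 53.8717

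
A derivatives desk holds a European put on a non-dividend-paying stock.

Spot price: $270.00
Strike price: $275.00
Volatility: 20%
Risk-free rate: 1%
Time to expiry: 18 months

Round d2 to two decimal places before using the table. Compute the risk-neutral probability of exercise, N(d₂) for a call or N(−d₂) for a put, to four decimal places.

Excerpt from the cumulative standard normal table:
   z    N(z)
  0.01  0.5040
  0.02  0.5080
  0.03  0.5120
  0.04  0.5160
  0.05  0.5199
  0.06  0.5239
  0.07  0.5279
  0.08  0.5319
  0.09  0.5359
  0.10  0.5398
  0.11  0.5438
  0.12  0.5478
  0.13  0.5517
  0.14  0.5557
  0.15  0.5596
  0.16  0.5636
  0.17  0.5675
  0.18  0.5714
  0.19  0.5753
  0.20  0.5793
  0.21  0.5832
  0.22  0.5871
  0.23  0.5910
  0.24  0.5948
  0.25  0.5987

0.5557

T = 1.5;  σ√T = 0.2449
d₁ = [ln(270/275) + (0.01 + ½·0.2²)·1.5] / (σ√T) = (-0.0183 + 0.0450) / 0.2449 = 0.1088 ⇒ 0.11
d₂ = 0.1088 − 0.2449 = -0.1361 ⇒ -0.14
Risk-neutral Pr[S_T < K] = N(−d₂) = N(0.14) = 0.5557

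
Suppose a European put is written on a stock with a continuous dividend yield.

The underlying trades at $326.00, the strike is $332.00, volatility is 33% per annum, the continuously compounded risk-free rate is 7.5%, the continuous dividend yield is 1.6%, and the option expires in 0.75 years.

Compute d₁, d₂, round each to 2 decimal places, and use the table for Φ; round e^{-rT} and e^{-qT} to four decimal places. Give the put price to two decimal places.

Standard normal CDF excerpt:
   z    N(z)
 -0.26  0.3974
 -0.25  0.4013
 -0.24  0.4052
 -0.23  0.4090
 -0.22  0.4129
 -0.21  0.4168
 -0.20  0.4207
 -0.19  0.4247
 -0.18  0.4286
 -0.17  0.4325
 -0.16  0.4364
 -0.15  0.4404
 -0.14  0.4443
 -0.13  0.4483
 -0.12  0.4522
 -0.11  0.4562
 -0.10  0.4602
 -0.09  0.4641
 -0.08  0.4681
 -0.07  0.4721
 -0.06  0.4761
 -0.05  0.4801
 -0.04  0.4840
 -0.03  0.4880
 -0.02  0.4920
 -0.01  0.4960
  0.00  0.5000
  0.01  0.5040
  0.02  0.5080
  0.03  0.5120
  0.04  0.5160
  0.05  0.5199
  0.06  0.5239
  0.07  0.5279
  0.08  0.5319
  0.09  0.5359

σ√T = 0.33·√0.75 = 0.2858
d₁ = [ln(326/332) + (0.075 − 0.016 + 0.33²/2)·0.75] / 0.2858 = [-0.0182 + 0.0851] / 0.2858 = 0.2339 → 0.23
d₂ = d₁ − σ√T = 0.2339 − 0.2858 = -0.0519 → -0.05
exp(−qT) = exp(−0.016·0.75) = 0.9881;  exp(−rT) = exp(−0.075·0.75) = 0.9453
N(−d₂) = N(0.05) = 0.5199;  N(−d₁) = N(-0.23) = 0.4090
P = 332·0.9453·0.5199 − 326·0.9881·0.4090 = 163.1652 − 131.7473 = 31.4179

$31.42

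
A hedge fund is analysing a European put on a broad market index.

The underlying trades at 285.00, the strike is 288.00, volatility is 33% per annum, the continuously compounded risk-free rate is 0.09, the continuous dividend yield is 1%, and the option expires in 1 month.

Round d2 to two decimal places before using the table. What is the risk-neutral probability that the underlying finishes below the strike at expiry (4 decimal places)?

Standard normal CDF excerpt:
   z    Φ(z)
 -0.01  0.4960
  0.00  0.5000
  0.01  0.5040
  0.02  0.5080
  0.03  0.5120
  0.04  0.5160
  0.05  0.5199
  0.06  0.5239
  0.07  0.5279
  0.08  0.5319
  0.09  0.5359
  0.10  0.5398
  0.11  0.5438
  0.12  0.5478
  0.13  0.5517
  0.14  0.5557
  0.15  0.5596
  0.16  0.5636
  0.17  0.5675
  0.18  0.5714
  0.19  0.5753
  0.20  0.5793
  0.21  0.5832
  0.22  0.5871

σ√T = 0.33·√0.08333 = 0.0953
ln(S/K) + (r − q + σ²/2)T = ln(285/288) + (0.09 − 0.01 + 0.33²/2)·0.08333 = -0.0105 + 0.0112 = 0.0007
d₁ = 0.0007 / 0.0953 = 0.0077 which rounds to 0.01
d₂ = d₁ − σ√T = 0.0077 − 0.0953 = -0.0876 which rounds to -0.09
Pr(exercise) under Q = N(−d₂) = N(0.09) = 0.5359

0.5359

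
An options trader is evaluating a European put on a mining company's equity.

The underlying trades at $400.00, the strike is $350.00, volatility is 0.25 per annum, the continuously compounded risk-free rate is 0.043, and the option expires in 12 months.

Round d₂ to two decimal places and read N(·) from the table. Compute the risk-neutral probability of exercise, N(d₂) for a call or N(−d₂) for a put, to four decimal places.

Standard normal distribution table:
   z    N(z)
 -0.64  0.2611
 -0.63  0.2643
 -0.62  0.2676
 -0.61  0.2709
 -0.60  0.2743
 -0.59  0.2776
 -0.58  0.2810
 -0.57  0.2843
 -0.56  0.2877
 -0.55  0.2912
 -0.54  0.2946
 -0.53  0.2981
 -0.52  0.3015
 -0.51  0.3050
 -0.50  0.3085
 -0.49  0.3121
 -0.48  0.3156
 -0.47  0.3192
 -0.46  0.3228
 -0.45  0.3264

σ√T = 0.25 × 1.0000 = 0.2500
d₁ = [ln(400/350) + (0.043 + 0.25²/2)·1] / 0.2500 = [0.1335 + 0.0742] / 0.2500 = 0.8311 which rounds to 0.83
d₂ = d₁ − σ√T = 0.8311 − 0.2500 = 0.5811 which rounds to 0.58
Risk-neutral Pr[S_T < K] = N(−d₂) = N(-0.58) = 0.2810

0.2810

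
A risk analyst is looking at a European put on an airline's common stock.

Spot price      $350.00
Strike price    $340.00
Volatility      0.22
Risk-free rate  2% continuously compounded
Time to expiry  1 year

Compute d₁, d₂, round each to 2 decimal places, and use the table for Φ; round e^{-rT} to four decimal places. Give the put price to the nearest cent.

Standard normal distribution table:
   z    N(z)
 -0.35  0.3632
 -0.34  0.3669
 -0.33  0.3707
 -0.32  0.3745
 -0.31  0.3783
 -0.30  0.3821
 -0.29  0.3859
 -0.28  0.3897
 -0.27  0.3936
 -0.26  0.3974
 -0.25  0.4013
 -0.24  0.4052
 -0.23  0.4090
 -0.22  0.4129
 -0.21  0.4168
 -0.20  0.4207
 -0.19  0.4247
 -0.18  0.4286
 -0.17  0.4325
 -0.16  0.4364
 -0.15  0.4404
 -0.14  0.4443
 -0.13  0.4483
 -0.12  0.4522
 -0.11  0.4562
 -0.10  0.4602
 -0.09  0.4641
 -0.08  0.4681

$22.29

σ√T = 0.22·√1 = 0.2200
d₁ = [ln(350/340) + (0.02 + 0.22²/2)·1] / 0.2200 = [0.0290 + 0.0442] / 0.2200 = 0.3327 ≈ 0.33
d₂ = d₁ − σ√T = 0.3327 − 0.2200 = 0.1127 ≈ 0.11
e^(−rT) = e^(−0.02·1) = 0.9802
N(−d₂) = N(-0.11) = 0.4562;  N(−d₁) = N(-0.33) = 0.3707
P = 340·0.9802·0.4562 − 350·0.3707 = 152.0369 − 129.7450 = 22.2919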